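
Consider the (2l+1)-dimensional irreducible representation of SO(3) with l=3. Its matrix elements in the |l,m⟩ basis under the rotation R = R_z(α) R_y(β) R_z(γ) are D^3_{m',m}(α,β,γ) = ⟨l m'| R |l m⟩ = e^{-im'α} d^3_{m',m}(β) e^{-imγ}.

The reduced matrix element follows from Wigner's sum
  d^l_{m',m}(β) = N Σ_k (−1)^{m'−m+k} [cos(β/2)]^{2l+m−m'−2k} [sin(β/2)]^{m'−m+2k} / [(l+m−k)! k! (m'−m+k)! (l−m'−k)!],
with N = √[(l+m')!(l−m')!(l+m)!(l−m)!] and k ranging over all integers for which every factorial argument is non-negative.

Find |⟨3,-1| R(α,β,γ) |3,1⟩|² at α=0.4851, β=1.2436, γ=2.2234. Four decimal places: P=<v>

Split into d^3_{-1,1}(β=1.2436) × two z-phases.
c=cos(1.2436/2)=0.812831, s=sin(1.2436/2)=0.582499; N=√[2·24·24·2]=48.000000
k: max(0,(1)−(-1))=2 … min(3+(1),3−(-1))=4
  k=2: (−1)^0·48.0000/(8)·0.8128^4·0.5825^2 = +0.888676
  k=3: (−1)^1·48.0000/(6)·0.8128^2·0.5825^4 = -0.608516
  k=4: (−1)^2·48.0000/(48)·0.8128^0·0.5825^6 = +0.039064
d^3_{-1,1}(1.2436) = +0.888676 -0.608516 +0.039064 = +0.319224
|D^3_{-1,1}|² = |d^3_{-1,1}(β)|² = (+0.319224)² = 0.101904 (the z-rotation phases have unit modulus)

P=0.1019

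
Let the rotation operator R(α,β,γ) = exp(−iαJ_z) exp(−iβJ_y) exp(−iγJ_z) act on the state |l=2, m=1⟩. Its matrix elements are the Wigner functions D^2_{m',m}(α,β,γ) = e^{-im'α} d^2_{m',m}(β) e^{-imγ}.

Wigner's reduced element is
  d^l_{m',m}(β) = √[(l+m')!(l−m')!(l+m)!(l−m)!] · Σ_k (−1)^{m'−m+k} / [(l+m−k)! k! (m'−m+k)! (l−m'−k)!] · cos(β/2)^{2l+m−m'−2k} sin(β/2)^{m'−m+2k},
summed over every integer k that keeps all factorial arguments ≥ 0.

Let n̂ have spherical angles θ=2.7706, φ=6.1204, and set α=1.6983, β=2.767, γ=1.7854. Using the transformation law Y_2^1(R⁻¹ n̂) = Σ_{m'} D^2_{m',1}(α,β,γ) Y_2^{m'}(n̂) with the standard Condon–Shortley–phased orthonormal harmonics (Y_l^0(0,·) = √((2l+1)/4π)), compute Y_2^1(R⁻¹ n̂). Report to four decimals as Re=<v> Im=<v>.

Need the full column D^2_{m',1} for m'=−2..2 at α=1.6983, β=2.767, γ=1.7854.
cos(β/2)=0.186203, sin(β/2)=0.982511
d^2_{-2,1}: single k=3 term ⇒ +0.353207;  D = -0.014267+0.352919i
d^2_{-1,1}: k∈[2..3] ⇒ +0.100409 -0.931859 = -0.831450;  D = -0.828298+0.072328i
d^2_{0,1}: k∈[1..2] ⇒ +0.015537 -0.432589 = -0.417052;  D = +0.088815+0.407485i
d^2_{1,1}: k∈[0..1] ⇒ +0.001202 -0.100409 = -0.099206;  D = +0.093457-0.033281i
d^2_{2,1}: single k=0 term ⇒ -0.012686;  D = -0.005741-0.011313i
Y_2^{m'}(θ=2.7706,φ=6.1204) and Σ D·Y over m':
  (-0.0143+0.3529i)·(+0.0481+0.0162i)  (-0.8283+0.0723i)·(-0.2576-0.0423i)  (+0.0888+0.4075i)·(+0.5064+0.0000i)  (+0.0935-0.0333i)·(+0.2576-0.0423i)  (-0.0057-0.0113i)·(+0.0481-0.0162i)
Y_2^1(R⁻¹ n̂) = +0.277174+0.226537i

Re=0.2772 Im=0.2265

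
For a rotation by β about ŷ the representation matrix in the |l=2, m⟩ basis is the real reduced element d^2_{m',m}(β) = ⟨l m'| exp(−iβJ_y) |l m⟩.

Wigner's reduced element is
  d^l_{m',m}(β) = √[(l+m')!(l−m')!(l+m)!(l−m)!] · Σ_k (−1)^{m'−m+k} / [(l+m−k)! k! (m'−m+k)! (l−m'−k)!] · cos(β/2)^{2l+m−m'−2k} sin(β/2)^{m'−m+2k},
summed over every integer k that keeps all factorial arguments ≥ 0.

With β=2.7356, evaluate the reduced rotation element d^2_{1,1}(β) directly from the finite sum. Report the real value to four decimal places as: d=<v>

d^2_{1,1}(β=2.7356) via Wigner's sum:
Half-angle: c=0.201605, s=0.979467. N=√(6·1·6·1)=6.000000
k: max(0,(1)−(1))=0 … min(2+(1),2−(1))=1
  k=0: (−1)^0·6.0000/(6)·0.2016^4·0.9795^0 = +0.001652
  k=1: (−1)^1·6.0000/(2)·0.2016^2·0.9795^2 = -0.116978
d^2_{1,1}(2.7356) = +0.001652 -0.116978 = -0.115326

d=-0.1153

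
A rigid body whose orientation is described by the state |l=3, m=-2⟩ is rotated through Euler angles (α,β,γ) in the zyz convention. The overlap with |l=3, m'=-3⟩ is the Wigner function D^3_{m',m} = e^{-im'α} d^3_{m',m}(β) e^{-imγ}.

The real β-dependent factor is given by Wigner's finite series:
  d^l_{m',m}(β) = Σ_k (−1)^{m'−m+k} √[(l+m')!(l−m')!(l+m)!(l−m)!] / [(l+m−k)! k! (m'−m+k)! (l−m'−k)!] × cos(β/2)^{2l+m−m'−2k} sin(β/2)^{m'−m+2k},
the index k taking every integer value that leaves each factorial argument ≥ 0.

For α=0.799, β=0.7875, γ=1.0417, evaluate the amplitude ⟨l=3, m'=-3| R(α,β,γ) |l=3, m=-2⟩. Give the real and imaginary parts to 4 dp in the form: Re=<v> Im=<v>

D^3_{-3,-2}(0.799,0.7875,1.0417) = e^{-i·-3·0.799}·d^3_{-3,-2}(0.7875)·e^{-i·-2·1.0417}. Compute d first:
Half-angle: c=0.923477, s=0.383654. N=√(1·720·1·120)=293.938769
k: max(0,(-2)−(-3))=1 … min(3+(-2),3−(-3))=1
  k=1: (−1)^0·293.9388/(120)·0.9235^5·0.3837^1 = +0.631169
d^3_{-3,-2}(0.7875) = +0.631169
D = (-0.735364+0.677672i)·(+0.631169)·(-0.490448+0.871470i) = -0.145114-0.614261i

Re=-0.1451 Im=-0.6143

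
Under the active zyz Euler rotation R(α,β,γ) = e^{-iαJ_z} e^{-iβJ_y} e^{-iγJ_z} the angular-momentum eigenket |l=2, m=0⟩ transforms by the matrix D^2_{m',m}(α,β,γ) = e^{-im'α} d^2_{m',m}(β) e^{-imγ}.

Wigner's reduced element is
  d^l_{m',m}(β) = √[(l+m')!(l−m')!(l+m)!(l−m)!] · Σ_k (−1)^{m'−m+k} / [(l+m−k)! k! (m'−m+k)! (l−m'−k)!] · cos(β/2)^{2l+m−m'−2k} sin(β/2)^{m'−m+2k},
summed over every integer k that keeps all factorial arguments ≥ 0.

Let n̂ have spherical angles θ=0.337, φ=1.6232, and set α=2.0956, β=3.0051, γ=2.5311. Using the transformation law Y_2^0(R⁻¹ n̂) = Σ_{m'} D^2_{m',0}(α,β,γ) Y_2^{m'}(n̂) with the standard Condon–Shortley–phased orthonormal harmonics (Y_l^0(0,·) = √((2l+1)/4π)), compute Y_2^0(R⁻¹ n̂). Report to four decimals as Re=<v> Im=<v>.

Re=0.4424 Im=0.0000

Need the full column D^2_{m',0} for m'=−2..2 at α=2.0956, β=3.0051, γ=2.5311.
cos(β/2)=0.068193, sin(β/2)=0.997672
d^2_{-2,0}: single k=2 term ⇒ +0.011338;  D = -0.005645-0.009833i
d^2_{-1,0}: k∈[1..2] ⇒ +0.000775 -0.165875 = -0.165100;  D = +0.082722-0.142881i
d^2_{0,0}: k∈[0..2] ⇒ +0.000022 -0.018515 +0.990721 = +0.972228;  D = +0.972228+0.000000i
d^2_{1,0}: k∈[0..1] ⇒ -0.000775 +0.165875 = +0.165100;  D = -0.082722-0.142881i
d^2_{2,0}: single k=0 term ⇒ +0.011338;  D = -0.005645+0.009833i
Y_2^{m'}(θ=0.337,φ=1.6232) and Σ D·Y over m':
  (-0.0056-0.0098i)·(-0.0420+0.0044i)  (+0.0827-0.1429i)·(-0.0126-0.2407i)  (+0.9722+0.0000i)·(+0.5273+0.0000i)  (-0.0827-0.1429i)·(+0.0126-0.2407i)  (-0.0056+0.0098i)·(-0.0420-0.0044i)
Y_2^0(R⁻¹ n̂) = +0.442363-0.000000i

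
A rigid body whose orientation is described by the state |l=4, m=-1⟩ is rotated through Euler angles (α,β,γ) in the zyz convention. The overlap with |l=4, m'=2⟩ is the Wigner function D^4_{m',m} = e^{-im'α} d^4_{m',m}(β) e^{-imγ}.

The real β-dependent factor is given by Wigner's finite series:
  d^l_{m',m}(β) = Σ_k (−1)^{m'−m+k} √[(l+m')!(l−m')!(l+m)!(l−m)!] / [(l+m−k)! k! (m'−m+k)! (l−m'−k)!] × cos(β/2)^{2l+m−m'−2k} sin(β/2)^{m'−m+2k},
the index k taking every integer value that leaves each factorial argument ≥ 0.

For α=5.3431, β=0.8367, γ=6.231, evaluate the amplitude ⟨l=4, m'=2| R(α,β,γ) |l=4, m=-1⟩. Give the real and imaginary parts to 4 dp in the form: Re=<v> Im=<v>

Re=0.1099 Im=-0.4178

First d^4_{2,-1}(β=0.8367), then the phase factors e^{-i(2)α} and e^{-i(-1)γ}:
Half-angle: c=0.913761, s=0.406253. N=√(720·2·6·120)=1018.233765
Admissible k: 0..2 (factorial args all ≥0)
  k=0: (−1)^3·1018.2338/(72)·0.9138^5·0.4063^3 = -0.604043
  k=1: (−1)^4·1018.2338/(48)·0.9138^3·0.4063^5 = +0.179097
  k=2: (−1)^5·1018.2338/(240)·0.9138^1·0.4063^7 = -0.007080
d^4_{2,-1}(0.8367) = -0.604043 +0.179097 -0.007080 = -0.432026
Attach z-rotation phases: D = e^{-i(2)(5.3431)}·(-0.432026)·e^{-i(-1)(6.231)} = +0.109891-0.417816i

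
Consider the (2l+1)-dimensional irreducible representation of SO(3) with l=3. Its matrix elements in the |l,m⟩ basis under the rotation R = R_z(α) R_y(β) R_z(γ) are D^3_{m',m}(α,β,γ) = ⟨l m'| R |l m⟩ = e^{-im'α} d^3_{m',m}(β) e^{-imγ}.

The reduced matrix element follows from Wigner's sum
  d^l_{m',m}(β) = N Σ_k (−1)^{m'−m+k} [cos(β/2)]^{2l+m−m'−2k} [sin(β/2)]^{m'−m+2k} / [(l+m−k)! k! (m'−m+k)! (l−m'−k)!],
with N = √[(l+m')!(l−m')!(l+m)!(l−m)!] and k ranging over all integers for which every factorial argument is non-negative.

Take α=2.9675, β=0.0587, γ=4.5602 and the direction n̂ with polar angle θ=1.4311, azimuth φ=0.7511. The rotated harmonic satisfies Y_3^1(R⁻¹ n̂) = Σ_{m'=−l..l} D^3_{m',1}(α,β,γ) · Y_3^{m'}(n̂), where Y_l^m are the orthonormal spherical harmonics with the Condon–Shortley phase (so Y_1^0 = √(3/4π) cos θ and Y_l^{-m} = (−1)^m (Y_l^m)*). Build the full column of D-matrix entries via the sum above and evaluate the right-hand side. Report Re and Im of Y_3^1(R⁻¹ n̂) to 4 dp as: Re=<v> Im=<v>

Need the full column D^3_{m',1} for m'=−3..3 at α=2.9675, β=0.0587, γ=4.5602.
cos(β/2)=0.999569, sin(β/2)=0.029346
d^3_{-3,1}: single k=4 term ⇒ +0.000003;  D = -0.000001-0.000003i
d^3_{-2,1}: k∈[3..4] ⇒ +0.000160 -0.000000 = +0.000160;  D = +0.000031+0.000157i
d^3_{-1,1}: k∈[2..4] ⇒ +0.005158 -0.000006 +0.000000 = +0.005152;  D = -0.000113-0.005151i
d^3_{0,1}: k∈[1..3] ⇒ +0.101438 -0.000262 +0.000000 = +0.101176;  D = -0.015338+0.100006i
d^3_{1,1}: k∈[0..2] ⇒ +0.997419 -0.006878 +0.000004 = +0.990546;  D = +0.317493-0.938285i
d^3_{2,1}: k∈[0..1] ⇒ -0.092600 +0.000160 = -0.092440;  D = +0.044349-0.081107i
d^3_{3,1}: single k=0 term ⇒ +0.003330;  D = +0.002079-0.002601i
Y_3^{m'}(θ=1.4311,φ=0.7511) and Σ D·Y over m':
  (-0.0000-0.0000i)·(-0.2555-0.3144i)  (+0.0000+0.0002i)·(+0.0096-0.1392i)  (-0.0001-0.0052i)·(-0.2112+0.1972i)  (-0.0153+0.1000i)·(-0.1508+0.0000i)  (+0.3175-0.9383i)·(+0.2112+0.1972i)  (+0.0443-0.0811i)·(+0.0096+0.1392i)  (+0.0021-0.0026i)·(+0.2555-0.3144i)
Y_3^1(R⁻¹ n̂) = +0.266933-0.145532i

Re=0.2669 Im=-0.1455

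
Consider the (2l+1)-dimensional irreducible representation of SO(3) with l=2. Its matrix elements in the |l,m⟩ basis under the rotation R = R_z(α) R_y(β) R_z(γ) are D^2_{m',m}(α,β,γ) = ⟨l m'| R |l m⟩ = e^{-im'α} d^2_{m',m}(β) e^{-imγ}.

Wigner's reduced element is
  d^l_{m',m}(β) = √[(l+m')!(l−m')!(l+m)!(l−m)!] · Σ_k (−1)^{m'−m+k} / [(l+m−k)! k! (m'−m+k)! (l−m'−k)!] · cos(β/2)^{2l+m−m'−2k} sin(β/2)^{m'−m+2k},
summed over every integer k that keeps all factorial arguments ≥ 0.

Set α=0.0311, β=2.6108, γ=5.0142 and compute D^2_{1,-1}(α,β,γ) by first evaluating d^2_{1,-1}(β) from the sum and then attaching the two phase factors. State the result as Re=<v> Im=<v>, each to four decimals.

Re=-0.1805 Im=0.6504

Split into d^2_{1,-1}(β=2.6108) × two z-phases.
c=cos(2.6108/2)=0.262292, s=sin(2.6108/2)=0.964989; N=√[6·1·1·6]=6.000000
The bounds max(0,m−m')=0 and min(l+m,l−m')=1 give 2 terms
  k=0: (−1)^2·6.0000/(2)·0.2623^2·0.9650^2 = +0.192192
  k=1: (−1)^3·6.0000/(6)·0.2623^0·0.9650^4 = -0.867139
d^2_{1,-1}(2.6108) = +0.192192 -0.867139 = -0.674947
Attach z-rotation phases: D = e^{-i(1)(0.0311)}·(-0.674947)·e^{-i(-1)(5.0142)} = -0.180492+0.650366i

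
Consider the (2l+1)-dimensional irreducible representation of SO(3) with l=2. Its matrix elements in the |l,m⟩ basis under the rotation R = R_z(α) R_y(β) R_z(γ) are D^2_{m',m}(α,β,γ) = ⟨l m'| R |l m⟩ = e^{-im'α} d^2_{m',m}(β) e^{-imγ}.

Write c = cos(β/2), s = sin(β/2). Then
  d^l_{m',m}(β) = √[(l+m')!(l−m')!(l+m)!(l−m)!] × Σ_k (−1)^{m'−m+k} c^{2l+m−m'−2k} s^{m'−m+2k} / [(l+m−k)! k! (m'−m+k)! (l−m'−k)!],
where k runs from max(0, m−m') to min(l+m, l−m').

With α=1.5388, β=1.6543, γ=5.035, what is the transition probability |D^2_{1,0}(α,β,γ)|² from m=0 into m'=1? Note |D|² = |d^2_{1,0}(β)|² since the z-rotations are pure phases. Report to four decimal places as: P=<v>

D^2_{1,0}(1.5388,1.6543,5.035) = e^{-i·1·1.5388}·d^2_{1,0}(1.6543)·e^{-i·0·5.035}. Compute d first:
c=cos(1.6543/2)=0.676976, s=sin(1.6543/2)=0.736005; N=√[6·1·2·2]=4.898979
k: max(0,(0)−(1))=0 … min(2+(0),2−(1))=1
  k=0: (−1)^1·4.8990/(2)·0.6770^3·0.7360^1 = -0.559341
  k=1: (−1)^2·4.8990/(2)·0.6770^1·0.7360^3 = +0.661137
d^2_{1,0}(1.6543) = -0.559341 +0.661137 = +0.101796
|D^2_{1,0}|² = |d^2_{1,0}(β)|² = (+0.101796)² = 0.010362 (the z-rotation phases have unit modulus)

P=0.0104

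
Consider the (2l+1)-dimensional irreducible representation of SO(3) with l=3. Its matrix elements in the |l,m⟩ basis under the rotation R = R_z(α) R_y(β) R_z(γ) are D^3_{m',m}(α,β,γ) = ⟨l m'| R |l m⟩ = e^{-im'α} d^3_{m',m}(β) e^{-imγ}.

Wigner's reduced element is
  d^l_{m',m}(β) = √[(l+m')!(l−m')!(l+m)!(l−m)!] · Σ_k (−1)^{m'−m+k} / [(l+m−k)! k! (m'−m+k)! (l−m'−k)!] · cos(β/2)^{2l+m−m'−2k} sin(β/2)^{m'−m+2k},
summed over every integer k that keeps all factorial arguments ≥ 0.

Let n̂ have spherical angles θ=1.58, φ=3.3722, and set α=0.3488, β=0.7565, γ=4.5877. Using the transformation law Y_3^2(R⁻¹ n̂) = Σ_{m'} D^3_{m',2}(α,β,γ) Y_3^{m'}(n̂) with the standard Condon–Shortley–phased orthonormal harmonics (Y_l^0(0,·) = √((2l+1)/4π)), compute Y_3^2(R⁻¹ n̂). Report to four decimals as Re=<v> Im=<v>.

Re=0.3691 Im=-0.0285

Need the full column D^3_{m',2} for m'=−3..3 at α=0.3488, β=0.7565, γ=4.5877.
cos(β/2)=0.929312, sin(β/2)=0.369295
d^3_{-3,2}: single k=5 term ⇒ +0.015635;  D = -0.004246-0.015048i
d^3_{-2,2}: k∈[4..5] ⇒ +0.080313 -0.002537 = +0.077776;  D = -0.045432-0.063128i
d^3_{-1,2}: k∈[3..4] ⇒ +0.255643 -0.020185 = +0.235458;  D = -0.194574-0.132596i
d^3_{0,2}: k∈[2..3] ⇒ +0.557126 -0.087978 = +0.469148;  D = -0.454635-0.115786i
d^3_{1,2}: k∈[1..2] ⇒ +0.809434 -0.255643 = +0.553791;  D = -0.551056+0.054968i
d^3_{2,2}: k∈[0..1] ⇒ +0.644125 -0.508584 = +0.135541;  D = -0.122152+0.058738i
d^3_{3,2}: single k=0 term ⇒ -0.626985;  D = +0.438162-0.448469i
Y_3^{m'}(θ=1.58,φ=3.3722) and Σ D·Y over m':
  (-0.0042-0.0150i)·(-0.3213+0.2661i)  (-0.0454-0.0631i)·(-0.0084+0.0042i)  (-0.1946-0.1326i)·(+0.3145-0.0738i)  (-0.4546-0.1158i)·(+0.0103+0.0000i)  (-0.5511+0.0550i)·(-0.3145-0.0738i)  (-0.1222+0.0587i)·(-0.0084-0.0042i)  (+0.4382-0.4485i)·(+0.3213+0.2661i)
Y_3^2(R⁻¹ n̂) = +0.369095-0.028527i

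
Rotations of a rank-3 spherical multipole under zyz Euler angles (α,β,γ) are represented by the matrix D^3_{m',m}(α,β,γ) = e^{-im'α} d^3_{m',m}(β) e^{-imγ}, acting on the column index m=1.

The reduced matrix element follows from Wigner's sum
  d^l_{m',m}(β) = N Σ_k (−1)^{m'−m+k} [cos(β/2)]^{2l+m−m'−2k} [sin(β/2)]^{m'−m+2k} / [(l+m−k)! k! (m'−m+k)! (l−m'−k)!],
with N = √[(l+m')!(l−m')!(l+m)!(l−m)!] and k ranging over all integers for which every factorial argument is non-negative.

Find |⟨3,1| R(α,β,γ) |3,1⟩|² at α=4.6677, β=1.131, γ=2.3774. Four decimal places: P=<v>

First d^3_{1,1}(β=1.131), then the phase factors e^{-i(1)α} and e^{-i(1)γ}:
With c≡cos(β/2)=0.844321 and s≡sin(β/2)=0.535838, N=[24·2·24·2]^{1/2}=48.000000
The bounds max(0,m−m')=0 and min(l+m,l−m')=2 give 3 terms
  k=0: (−1)^0·48.0000/(48)·0.8443^6·0.5358^0 = +0.362280
  k=1: (−1)^1·48.0000/(6)·0.8443^4·0.5358^2 = -1.167312
  k=2: (−1)^2·48.0000/(8)·0.8443^2·0.5358^4 = +0.352615
d^3_{1,1}(1.131) = +0.362280 -1.167312 +0.352615 = -0.452417
|D^3_{1,1}|² = |d^3_{1,1}(β)|² = (-0.452417)² = 0.204681 (the z-rotation phases have unit modulus)

P=0.2047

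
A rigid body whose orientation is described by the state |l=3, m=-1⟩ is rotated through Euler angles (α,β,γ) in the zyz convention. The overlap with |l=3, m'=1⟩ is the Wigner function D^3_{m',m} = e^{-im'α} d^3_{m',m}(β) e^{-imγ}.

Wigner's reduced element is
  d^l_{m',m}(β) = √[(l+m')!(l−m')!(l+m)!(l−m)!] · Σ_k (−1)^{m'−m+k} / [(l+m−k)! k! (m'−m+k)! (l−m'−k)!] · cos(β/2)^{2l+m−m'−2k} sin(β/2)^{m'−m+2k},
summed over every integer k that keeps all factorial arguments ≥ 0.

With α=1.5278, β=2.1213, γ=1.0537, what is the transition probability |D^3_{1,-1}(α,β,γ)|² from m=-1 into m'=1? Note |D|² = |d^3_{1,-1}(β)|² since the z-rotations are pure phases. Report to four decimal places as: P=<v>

P=0.1639

First d^3_{1,-1}(β=2.1213), then the phase factors e^{-i(1)α} and e^{-i(-1)γ}:
c=cos(2.1213/2)=0.488305, s=sin(2.1213/2)=0.872673; N=√[24·2·2·24]=48.000000
k: max(0,(-1)−(1))=0 … min(3+(-1),3−(1))=2
  k=0: (−1)^2·48.0000/(8)·0.4883^4·0.8727^2 = +0.259788
  k=1: (−1)^3·48.0000/(6)·0.4883^2·0.8727^4 = -1.106314
  k=2: (−1)^4·48.0000/(48)·0.4883^0·0.8727^6 = +0.441682
d^3_{1,-1}(2.1213) = +0.259788 -1.106314 +0.441682 = -0.404845
|D^3_{1,-1}|² = |d^3_{1,-1}(β)|² = (-0.404845)² = 0.163899 (the z-rotation phases have unit modulus)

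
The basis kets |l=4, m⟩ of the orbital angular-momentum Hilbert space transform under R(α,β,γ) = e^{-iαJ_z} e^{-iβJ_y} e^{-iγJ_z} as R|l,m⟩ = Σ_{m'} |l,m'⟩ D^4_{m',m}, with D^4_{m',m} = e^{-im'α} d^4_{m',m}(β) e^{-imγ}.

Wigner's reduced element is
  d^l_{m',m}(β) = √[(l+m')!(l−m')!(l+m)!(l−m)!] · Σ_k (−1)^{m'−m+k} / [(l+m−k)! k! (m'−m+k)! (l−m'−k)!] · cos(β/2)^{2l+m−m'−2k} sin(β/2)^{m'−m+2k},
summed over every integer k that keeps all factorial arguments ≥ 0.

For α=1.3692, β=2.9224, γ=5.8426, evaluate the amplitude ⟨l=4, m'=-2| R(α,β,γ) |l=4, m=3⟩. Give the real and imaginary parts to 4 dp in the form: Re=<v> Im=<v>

First d^4_{-2,3}(β=2.9224), then the phase factors e^{-i(-2)α} and e^{-i(3)γ}:
With c≡cos(β/2)=0.109377 and s≡sin(β/2)=0.994000, N=[2·720·5040·1]^{1/2}=2693.993318
Admissible k: 5..6 (factorial args all ≥0)
  k=5: (−1)^0·2693.9933/(240)·0.1094^3·0.9940^5 = +0.014253
  k=6: (−1)^1·2693.9933/(720)·0.1094^1·0.9940^7 = -0.392370
d^4_{-2,3}(2.9224) = +0.014253 -0.392370 = -0.378117
Attach z-rotation phases: D = e^{-i(-2)(1.3692)}·(-0.378117)·e^{-i(3)(5.8426)} = +0.229503+0.300501i

Re=0.2295 Im=0.3005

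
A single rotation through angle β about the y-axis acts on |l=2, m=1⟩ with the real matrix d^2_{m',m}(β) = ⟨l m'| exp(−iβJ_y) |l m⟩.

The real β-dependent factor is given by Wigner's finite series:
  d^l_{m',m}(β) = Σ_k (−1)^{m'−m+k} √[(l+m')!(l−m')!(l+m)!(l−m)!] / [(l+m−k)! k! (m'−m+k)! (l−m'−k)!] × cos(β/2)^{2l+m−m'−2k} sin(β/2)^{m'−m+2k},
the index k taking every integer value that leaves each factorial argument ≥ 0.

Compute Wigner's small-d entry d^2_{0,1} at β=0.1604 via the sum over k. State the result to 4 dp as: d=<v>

d=0.1931

d^2_{0,1}(β=0.1604) via Wigner's sum:
Half-angle: c=0.996786, s=0.080114. N=√(2·2·6·1)=4.898979
k∈{1,2} keeps every argument non-negative
  k=1: (−1)^0·4.8990/(2)·0.9968^3·0.0801^1 = +0.194352
  k=2: (−1)^1·4.8990/(2)·0.9968^1·0.0801^3 = -0.001255
d^2_{0,1}(0.1604) = +0.194352 -0.001255 = +0.193097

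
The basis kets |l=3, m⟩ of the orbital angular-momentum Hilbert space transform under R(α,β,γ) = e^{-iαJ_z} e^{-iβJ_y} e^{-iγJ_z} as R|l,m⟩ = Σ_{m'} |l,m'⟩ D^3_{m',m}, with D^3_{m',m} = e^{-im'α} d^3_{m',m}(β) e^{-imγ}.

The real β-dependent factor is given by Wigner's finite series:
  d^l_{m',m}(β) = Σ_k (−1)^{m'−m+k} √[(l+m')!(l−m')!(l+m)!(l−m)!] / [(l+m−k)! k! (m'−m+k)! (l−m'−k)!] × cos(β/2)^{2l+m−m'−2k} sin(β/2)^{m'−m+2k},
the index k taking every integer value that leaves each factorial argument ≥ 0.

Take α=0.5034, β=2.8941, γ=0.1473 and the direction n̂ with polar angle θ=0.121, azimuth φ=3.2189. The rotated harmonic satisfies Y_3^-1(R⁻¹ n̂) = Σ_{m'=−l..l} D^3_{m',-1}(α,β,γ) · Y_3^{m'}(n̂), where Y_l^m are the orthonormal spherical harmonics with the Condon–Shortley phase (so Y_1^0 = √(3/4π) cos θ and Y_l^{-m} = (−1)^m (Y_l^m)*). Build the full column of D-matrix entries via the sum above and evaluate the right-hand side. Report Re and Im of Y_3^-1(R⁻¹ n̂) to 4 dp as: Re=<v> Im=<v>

Need the full column D^3_{m',-1} for m'=−3..3 at α=0.5034, β=2.8941, γ=0.1473.
cos(β/2)=0.123431, sin(β/2)=0.992353
d^3_{-3,-1}: single k=2 term ⇒ +0.000885;  D = -0.000077+0.000882i
d^3_{-2,-1}: k∈[1..2] ⇒ +0.000090 -0.011622 = -0.011533;  D = -0.004668-0.010546i
d^3_{-1,-1}: k∈[0..2] ⇒ +0.000004 -0.001829 +0.088647 = +0.086822;  D = +0.069081+0.052592i
d^3_{0,-1}: k∈[0..2] ⇒ -0.000098 +0.019098 -0.411477 = -0.392478;  D = -0.388227-0.057603i
d^3_{1,-1}: k∈[0..2] ⇒ +0.001371 -0.118196 +0.954987 = +0.838163;  D = +0.785580-0.292202i
d^3_{2,-1}: k∈[0..1] ⇒ -0.011622 +0.375625 = +0.364003;  D = +0.237627-0.275738i
d^3_{3,-1}: single k=0 term ⇒ +0.057221;  D = +0.011811-0.055989i
Y_3^{m'}(θ=0.121,φ=3.2189) and Σ D·Y over m':
  (-0.0001+0.0009i)·(-0.0007+0.0002i)  (-0.0047-0.0105i)·(+0.0146-0.0023i)  (+0.0691+0.0526i)·(-0.1527+0.0118i)  (-0.3882-0.0576i)·(+0.7139+0.0000i)  (+0.7856-0.2922i)·(+0.1527+0.0118i)  (+0.2376-0.2757i)·(+0.0146+0.0023i)  (+0.0118-0.0560i)·(+0.0007+0.0002i)
Y_3^-1(R⁻¹ n̂) = -0.160863-0.087343i

Re=-0.1609 Im=-0.0873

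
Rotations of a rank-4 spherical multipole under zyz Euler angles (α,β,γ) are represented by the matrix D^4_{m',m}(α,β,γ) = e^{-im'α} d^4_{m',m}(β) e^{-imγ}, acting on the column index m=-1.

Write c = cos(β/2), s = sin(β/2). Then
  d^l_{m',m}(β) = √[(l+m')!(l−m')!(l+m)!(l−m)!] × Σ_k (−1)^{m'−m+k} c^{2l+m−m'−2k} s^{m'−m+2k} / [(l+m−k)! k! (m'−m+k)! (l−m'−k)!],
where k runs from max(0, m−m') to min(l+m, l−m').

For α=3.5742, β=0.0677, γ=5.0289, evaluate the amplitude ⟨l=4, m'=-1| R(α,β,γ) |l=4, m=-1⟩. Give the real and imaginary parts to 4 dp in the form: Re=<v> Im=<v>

Re=-0.6662 Im=0.7164

First d^4_{-1,-1}(β=0.0677), then the phase factors e^{-i(-1)α} and e^{-i(-1)γ}:
c=cos(0.0677/2)=0.999427, s=sin(0.0677/2)=0.033844; N=√[6·120·6·120]=720.000000
Admissible k: 0..3 (factorial args all ≥0)
  k=0: (−1)^0·720.0000/(720)·0.9994^8·0.0338^0 = +0.995426
  k=1: (−1)^1·720.0000/(48)·0.9994^6·0.0338^2 = -0.017122
  k=2: (−1)^2·720.0000/(24)·0.9994^4·0.0338^4 = +0.000039
  k=3: (−1)^3·720.0000/(72)·0.9994^2·0.0338^6 = -0.000000
d^4_{-1,-1}(0.0677) = +0.995426 -0.017122 +0.000039 -0.000000 = +0.978344
D = (-0.907876-0.419239i)·(+0.978344)·(+0.311253-0.950327i) = -0.666246+0.716431i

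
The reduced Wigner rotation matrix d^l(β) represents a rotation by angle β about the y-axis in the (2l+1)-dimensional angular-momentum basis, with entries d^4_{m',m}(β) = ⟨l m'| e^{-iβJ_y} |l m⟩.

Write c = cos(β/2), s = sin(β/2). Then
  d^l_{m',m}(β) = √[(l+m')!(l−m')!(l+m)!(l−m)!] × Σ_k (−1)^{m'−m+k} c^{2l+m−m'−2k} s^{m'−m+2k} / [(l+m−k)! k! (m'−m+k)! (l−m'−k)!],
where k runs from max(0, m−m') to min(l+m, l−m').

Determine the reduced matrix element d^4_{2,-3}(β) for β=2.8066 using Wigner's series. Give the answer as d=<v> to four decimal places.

d=0.5167

d^4_{2,-3}(β=2.8066) via Wigner's sum:
With c≡cos(β/2)=0.166714 and s≡sin(β/2)=0.986005, N=[720·2·1·5040]^{1/2}=2693.993318
Admissible k: 0..1 (factorial args all ≥0)
  k=0: (−1)^5·2693.9933/(240)·0.1667^3·0.9860^5 = -0.048473
  k=1: (−1)^6·2693.9933/(720)·0.1667^1·0.9860^7 = +0.565186
d^4_{2,-3}(2.8066) = -0.048473 +0.565186 = +0.516713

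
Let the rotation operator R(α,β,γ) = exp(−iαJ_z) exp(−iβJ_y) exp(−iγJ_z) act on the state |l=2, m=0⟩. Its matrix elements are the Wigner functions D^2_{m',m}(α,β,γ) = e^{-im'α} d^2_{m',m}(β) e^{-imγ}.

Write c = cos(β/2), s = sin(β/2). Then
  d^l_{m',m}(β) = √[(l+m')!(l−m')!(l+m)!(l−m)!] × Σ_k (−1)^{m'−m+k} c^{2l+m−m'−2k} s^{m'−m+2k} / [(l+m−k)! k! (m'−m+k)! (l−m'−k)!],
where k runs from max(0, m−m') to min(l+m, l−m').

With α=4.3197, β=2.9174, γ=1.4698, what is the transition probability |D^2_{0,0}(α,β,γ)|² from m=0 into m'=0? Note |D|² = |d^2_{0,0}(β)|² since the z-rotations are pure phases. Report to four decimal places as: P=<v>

First d^2_{0,0}(β=2.9174), then the phase factors e^{-i(0)α} and e^{-i(0)γ}:
c=cos(2.9174/2)=0.111862, s=sin(2.9174/2)=0.993724; N=√[2·2·2·2]=4.000000
Admissible k: 0..2 (factorial args all ≥0)
  k=0: (−1)^0·4.0000/(4)·0.1119^4·0.9937^0 = +0.000157
  k=1: (−1)^1·4.0000/(1)·0.1119^2·0.9937^2 = -0.049426
  k=2: (−1)^2·4.0000/(4)·0.1119^0·0.9937^4 = +0.975130
d^2_{0,0}(2.9174) = +0.000157 -0.049426 +0.975130 = +0.925861
|D^2_{0,0}|² = |d^2_{0,0}(β)|² = (+0.925861)² = 0.857219 (the z-rotation phases have unit modulus)

P=0.8572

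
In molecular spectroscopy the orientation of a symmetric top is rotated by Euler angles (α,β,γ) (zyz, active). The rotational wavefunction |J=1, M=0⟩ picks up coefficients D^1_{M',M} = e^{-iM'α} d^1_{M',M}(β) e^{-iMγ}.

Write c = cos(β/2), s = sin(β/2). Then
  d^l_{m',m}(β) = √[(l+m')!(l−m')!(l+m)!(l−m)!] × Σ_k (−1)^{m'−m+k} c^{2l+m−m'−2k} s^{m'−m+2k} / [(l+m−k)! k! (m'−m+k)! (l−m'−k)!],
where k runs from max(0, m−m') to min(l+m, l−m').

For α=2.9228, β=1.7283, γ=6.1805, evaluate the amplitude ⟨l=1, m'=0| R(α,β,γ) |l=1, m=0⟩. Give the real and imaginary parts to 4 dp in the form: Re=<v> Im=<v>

Re=-0.1569 Im=0.0000

First d^1_{0,0}(β=1.7283), then the phase factors e^{-i(0)α} and e^{-i(0)γ}:
Half-angle: c=0.649287, s=0.760544. N=√(1·1·1·1)=1.000000
The bounds max(0,m−m')=0 and min(l+m,l−m')=1 give 2 terms
  k=0: (−1)^0·1.0000/(1)·0.6493^2·0.7605^0 = +0.421573
  k=1: (−1)^1·1.0000/(1)·0.6493^0·0.7605^2 = -0.578427
d^1_{0,0}(1.7283) = +0.421573 -0.578427 = -0.156853
Attach z-rotation phases: D = e^{-i(0)(2.9228)}·(-0.156853)·e^{-i(0)(6.1805)} = -0.156853+0.000000i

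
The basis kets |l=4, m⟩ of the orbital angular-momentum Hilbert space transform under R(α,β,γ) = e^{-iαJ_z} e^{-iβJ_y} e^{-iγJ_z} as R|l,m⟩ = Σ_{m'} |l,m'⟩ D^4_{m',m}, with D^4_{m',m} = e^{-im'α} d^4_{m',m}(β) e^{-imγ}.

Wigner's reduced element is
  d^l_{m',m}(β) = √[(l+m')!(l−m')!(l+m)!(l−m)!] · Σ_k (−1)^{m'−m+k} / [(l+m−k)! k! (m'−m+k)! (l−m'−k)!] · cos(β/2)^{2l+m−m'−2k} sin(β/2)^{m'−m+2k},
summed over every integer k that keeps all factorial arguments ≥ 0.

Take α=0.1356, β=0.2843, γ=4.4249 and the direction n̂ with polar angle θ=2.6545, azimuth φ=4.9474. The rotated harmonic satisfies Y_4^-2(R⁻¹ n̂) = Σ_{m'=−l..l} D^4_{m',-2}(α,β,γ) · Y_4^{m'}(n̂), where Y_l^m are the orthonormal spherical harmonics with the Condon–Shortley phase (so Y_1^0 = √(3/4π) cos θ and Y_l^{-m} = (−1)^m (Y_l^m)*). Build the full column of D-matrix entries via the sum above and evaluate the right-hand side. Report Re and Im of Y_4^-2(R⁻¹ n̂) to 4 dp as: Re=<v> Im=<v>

Need the full column D^4_{m',-2} for m'=−4..4 at α=0.1356, β=0.2843, γ=4.4249.
cos(β/2)=0.989914, sin(β/2)=0.141672
d^4_{-4,-2}: single k=2 term ⇒ +0.099938;  D = -0.099885+0.003255i
d^4_{-3,-2}: k∈[1..2] ⇒ +0.493774 -0.030340 = +0.463434;  D = -0.456896+0.077573i
d^4_{-2,-2}: k∈[0..2] ⇒ +0.922101 -0.226638 +0.005802 = +0.701266;  D = -0.669158+0.209768i
d^4_{-1,-2}: k∈[0..2] ⇒ -0.559888 +0.057338 -0.000783 = -0.503332;  D = +0.455524-0.214106i
d^4_{0,-2}: k∈[0..2] ⇒ +0.179173 -0.009786 +0.000075 = +0.169462;  D = -0.142213+0.092156i
d^4_{1,-2}: k∈[0..2] ⇒ -0.038225 +0.001174 -0.000005 = -0.037056;  D = +0.028088-0.024170i
d^4_{2,-2}: k∈[0..2] ⇒ +0.005802 -0.000095 +0.000000 = +0.005708;  D = -0.003783+0.004274i
d^4_{3,-2}: k∈[0..1] ⇒ -0.000621 +0.000004 = -0.000617;  D = +0.000343-0.000513i
d^4_{4,-2}: single k=0 term ⇒ +0.000042;  D = -0.000018+0.000038i
Y_4^{m'}(θ=2.6545,φ=4.9474) and Σ D·Y over m':
  (-0.0999+0.0033i)·(+0.0125-0.0172i)  (-0.4569+0.0776i)·(+0.0735+0.0864i)  (-0.6692+0.2098i)·(-0.2918+0.1483i)  (+0.4555-0.2141i)·(-0.1124-0.4694i)  (-0.1422+0.0922i)·(+0.0970+0.0000i)  (+0.0281-0.0242i)·(+0.1124-0.4694i)  (-0.0038+0.0043i)·(-0.2918-0.1483i)  (+0.0003-0.0005i)·(-0.0735+0.0864i)  (-0.0000+0.0000i)·(+0.0125+0.0172i)
Y_4^-2(R⁻¹ n̂) = -0.049204-0.389760i

Re=-0.0492 Im=-0.3898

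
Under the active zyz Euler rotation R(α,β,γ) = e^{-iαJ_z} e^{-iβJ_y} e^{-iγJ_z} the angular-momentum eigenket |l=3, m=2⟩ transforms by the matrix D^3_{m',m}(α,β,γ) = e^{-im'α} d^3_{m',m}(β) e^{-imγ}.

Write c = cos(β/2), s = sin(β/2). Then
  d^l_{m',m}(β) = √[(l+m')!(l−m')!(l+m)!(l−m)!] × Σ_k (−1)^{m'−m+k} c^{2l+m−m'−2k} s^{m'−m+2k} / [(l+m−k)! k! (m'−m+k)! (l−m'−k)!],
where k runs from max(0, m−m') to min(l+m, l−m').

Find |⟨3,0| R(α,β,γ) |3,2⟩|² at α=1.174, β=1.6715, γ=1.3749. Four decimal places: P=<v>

P=0.0186

Split into d^3_{0,2}(β=1.6715) × two z-phases.
c=cos(1.6715/2)=0.670622, s=sin(1.6715/2)=0.741800; N=√[6·6·120·1]=65.726707
The bounds max(0,m−m')=2 and min(l+m,l−m')=3 give 2 terms
  k=2: (−1)^0·65.7267/(12)·0.6706^4·0.7418^2 = +0.609598
  k=3: (−1)^1·65.7267/(12)·0.6706^2·0.7418^4 = -0.745868
d^3_{0,2}(1.6715) = +0.609598 -0.745868 = -0.136270
|D^3_{0,2}|² = |d^3_{0,2}(β)|² = (-0.136270)² = 0.018569 (the z-rotation phases have unit modulus)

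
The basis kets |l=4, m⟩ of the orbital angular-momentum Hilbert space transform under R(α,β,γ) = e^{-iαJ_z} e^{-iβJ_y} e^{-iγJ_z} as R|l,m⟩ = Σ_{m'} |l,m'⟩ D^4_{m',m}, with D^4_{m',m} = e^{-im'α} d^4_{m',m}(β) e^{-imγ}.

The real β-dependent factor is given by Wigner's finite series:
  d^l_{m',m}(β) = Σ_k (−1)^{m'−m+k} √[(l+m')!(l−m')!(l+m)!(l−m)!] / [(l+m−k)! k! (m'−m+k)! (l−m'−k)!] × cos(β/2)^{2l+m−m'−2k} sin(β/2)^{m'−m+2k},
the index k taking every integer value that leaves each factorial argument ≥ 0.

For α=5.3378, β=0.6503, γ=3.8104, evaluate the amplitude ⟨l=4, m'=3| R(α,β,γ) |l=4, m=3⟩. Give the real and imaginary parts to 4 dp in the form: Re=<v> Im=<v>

First d^4_{3,3}(β=0.6503), then the phase factors e^{-i(3)α} and e^{-i(3)γ}:
Half-angle: c=0.947603, s=0.319451. N=√(5040·1·5040·1)=5040.000000
The bounds max(0,m−m')=0 and min(l+m,l−m')=1 give 2 terms
  k=0: (−1)^0·5040.0000/(5040)·0.9476^8·0.3195^0 = +0.650146
  k=1: (−1)^1·5040.0000/(720)·0.9476^6·0.3195^2 = -0.517207
d^4_{3,3}(0.6503) = +0.650146 -0.517207 = +0.132939
Attach z-rotation phases: D = e^{-i(3)(5.3378)}·(+0.132939)·e^{-i(3)(3.8104)} = -0.089743-0.098076i

Re=-0.0897 Im=-0.0981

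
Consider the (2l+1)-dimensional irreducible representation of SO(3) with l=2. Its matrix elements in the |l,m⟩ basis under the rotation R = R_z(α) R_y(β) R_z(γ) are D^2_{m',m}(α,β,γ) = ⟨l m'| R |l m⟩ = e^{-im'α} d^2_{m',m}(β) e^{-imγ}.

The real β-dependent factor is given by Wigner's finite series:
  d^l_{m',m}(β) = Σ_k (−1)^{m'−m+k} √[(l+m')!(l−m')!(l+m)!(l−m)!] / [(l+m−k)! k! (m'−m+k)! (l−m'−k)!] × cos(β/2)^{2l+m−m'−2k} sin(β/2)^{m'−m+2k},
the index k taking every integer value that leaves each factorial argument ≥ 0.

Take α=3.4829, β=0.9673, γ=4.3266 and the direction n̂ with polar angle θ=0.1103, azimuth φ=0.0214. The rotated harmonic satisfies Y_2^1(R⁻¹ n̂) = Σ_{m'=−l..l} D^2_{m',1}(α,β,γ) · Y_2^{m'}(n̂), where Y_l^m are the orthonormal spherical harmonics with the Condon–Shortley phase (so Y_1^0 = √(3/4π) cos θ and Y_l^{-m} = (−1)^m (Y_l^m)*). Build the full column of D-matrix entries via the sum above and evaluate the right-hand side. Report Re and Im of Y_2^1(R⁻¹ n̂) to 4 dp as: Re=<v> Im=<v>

Re=-0.1101 Im=0.3051

Need the full column D^2_{m',1} for m'=−2..2 at α=3.4829, β=0.9673, γ=4.3266.
cos(β/2)=0.885304, sin(β/2)=0.465014
d^2_{-2,1}: single k=3 term ⇒ +0.178041;  D = -0.156041+0.085731i
d^2_{-1,1}: k∈[2..3] ⇒ +0.508437 -0.046759 = +0.461678;  D = +0.306879-0.344923i
d^2_{0,1}: k∈[1..2] ⇒ +0.790347 -0.218054 = +0.572293;  D = -0.215348+0.530230i
d^2_{1,1}: k∈[0..1] ⇒ +0.614283 -0.508437 = +0.105847;  D = +0.004707-0.105742i
d^2_{2,1}: single k=0 term ⇒ -0.645316;  D = -0.188746-0.617096i
Y_2^{m'}(θ=0.1103,φ=0.0214) and Σ D·Y over m':
  (-0.1560+0.0857i)·(+0.0047-0.0002i)  (+0.3069-0.3449i)·(+0.0845-0.0018i)  (-0.2153+0.5302i)·(+0.6193+0.0000i)  (+0.0047-0.1057i)·(-0.0845-0.0018i)  (-0.1887-0.6171i)·(+0.0047+0.0002i)
Y_2^1(R⁻¹ n̂) = -0.110121+0.305115i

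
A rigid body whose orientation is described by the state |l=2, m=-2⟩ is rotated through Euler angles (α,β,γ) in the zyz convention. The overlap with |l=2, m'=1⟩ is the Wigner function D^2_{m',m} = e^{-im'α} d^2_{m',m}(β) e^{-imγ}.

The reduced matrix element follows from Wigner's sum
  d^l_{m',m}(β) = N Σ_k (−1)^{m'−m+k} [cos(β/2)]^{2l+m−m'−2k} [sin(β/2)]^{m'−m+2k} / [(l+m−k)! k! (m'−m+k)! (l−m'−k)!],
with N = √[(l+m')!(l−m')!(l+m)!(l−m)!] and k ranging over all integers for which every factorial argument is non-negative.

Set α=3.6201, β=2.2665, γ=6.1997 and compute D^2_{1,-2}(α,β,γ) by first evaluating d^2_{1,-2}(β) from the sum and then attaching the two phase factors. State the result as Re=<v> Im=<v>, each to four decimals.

Re=0.5031 Im=-0.3789

D^2_{1,-2}(3.6201,2.2665,6.1997) = e^{-i·1·3.6201}·d^2_{1,-2}(2.2665)·e^{-i·-2·6.1997}. Compute d first:
Half-angle: c=0.423718, s=0.905794. N=√(6·1·1·24)=12.000000
k∈{0} keeps every argument non-negative
  k=0: (−1)^3·12.0000/(6)·0.4237^1·0.9058^3 = -0.629790
d^2_{1,-2}(2.2665) = -0.629790
D = (-0.887683+0.460455i)·(-0.629790)·(+0.986093-0.166196i) = +0.503084-0.378869i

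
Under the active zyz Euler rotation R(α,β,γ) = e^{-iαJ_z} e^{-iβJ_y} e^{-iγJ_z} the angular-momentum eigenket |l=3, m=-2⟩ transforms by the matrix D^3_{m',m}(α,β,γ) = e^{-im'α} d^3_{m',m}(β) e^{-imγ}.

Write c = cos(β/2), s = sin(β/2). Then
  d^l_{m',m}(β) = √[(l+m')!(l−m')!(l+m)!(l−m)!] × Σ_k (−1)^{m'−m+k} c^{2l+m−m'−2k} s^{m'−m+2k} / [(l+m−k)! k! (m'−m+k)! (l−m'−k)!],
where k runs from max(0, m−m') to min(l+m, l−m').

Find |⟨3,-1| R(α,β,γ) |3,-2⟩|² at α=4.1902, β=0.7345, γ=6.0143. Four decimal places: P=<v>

P=0.3205

First d^3_{-1,-2}(β=0.7345), then the phase factors e^{-i(-1)α} and e^{-i(-2)γ}:
With c≡cos(β/2)=0.933318 and s≡sin(β/2)=0.359050, N=[2·24·1·120]^{1/2}=75.894664
Admissible k: 0..1 (factorial args all ≥0)
  k=0: (−1)^1·75.8947/(24)·0.9333^5·0.3591^1 = -0.804089
  k=1: (−1)^2·75.8947/(12)·0.9333^3·0.3591^3 = +0.238004
d^3_{-1,-2}(0.7345) = -0.804089 +0.238004 = -0.566084
|D^3_{-1,-2}|² = |d^3_{-1,-2}(β)|² = (-0.566084)² = 0.320452 (the z-rotation phases have unit modulus)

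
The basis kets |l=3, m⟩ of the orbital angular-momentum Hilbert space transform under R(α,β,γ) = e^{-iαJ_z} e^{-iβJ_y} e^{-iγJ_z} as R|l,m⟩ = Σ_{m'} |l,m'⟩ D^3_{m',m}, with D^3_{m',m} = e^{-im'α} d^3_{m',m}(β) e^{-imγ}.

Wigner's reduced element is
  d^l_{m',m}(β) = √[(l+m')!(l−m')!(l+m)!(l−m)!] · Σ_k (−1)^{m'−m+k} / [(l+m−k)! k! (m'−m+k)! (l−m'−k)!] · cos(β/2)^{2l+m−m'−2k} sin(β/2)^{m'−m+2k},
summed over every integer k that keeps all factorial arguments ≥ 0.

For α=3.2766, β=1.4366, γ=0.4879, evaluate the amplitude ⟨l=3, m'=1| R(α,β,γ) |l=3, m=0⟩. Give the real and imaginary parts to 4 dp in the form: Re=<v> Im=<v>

Re=-0.3872 Im=0.0526

Split into d^3_{1,0}(β=1.4366) × two z-phases.
c=cos(1.4366/2)=0.752926, s=sin(1.4366/2)=0.658106; N=√[24·2·6·6]=41.569219
Admissible k: 0..2 (factorial args all ≥0)
  k=0: (−1)^1·41.5692/(12)·0.7529^5·0.6581^1 = -0.551628
  k=1: (−1)^2·41.5692/(4)·0.7529^3·0.6581^3 = +1.264314
  k=2: (−1)^3·41.5692/(12)·0.7529^1·0.6581^5 = -0.321974
d^3_{1,0}(1.4366) = -0.551628 +1.264314 -0.321974 = +0.390712
Attach z-rotation phases: D = e^{-i(1)(3.2766)}·(+0.390712)·e^{-i(0)(0.4879)} = -0.387156+0.052589i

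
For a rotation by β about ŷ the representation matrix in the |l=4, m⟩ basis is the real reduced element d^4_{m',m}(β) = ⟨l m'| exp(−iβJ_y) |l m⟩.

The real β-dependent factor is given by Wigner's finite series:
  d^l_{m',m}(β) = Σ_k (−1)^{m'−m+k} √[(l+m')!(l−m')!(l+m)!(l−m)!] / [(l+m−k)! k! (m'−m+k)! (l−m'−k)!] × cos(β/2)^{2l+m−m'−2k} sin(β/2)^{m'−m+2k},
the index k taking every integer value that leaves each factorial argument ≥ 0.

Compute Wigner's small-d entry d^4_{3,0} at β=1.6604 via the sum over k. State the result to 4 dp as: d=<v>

d^4_{3,0}(β=1.6604) via Wigner's sum:
c=cos(1.6604/2)=0.674728, s=sin(1.6604/2)=0.738066; N=√[5040·1·24·24]=1703.830978
Admissible k: 0..1 (factorial args all ≥0)
  k=0: (−1)^3·1703.8310/(144)·0.6747^5·0.7381^3 = -0.665265
  k=1: (−1)^4·1703.8310/(144)·0.6747^3·0.7381^5 = +0.796026
d^4_{3,0}(1.6604) = -0.665265 +0.796026 = +0.130762

d=0.1308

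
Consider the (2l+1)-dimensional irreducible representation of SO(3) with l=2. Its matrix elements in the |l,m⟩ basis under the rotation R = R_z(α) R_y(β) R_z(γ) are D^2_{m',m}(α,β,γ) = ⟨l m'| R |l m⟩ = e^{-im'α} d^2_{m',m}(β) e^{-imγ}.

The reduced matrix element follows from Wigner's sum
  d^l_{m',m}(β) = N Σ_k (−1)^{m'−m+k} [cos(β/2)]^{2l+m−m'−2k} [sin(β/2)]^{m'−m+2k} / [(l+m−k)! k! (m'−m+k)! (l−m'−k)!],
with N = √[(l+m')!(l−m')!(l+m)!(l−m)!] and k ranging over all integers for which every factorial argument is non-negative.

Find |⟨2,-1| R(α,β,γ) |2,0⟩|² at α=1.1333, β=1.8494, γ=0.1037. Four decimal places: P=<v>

First d^2_{-1,0}(β=1.8494), then the phase factors e^{-i(-1)α} and e^{-i(0)γ}:
Half-angle: c=0.602074, s=0.798440. N=√(1·6·2·2)=4.898979
k∈{1,2} keeps every argument non-negative
  k=1: (−1)^0·4.8990/(2)·0.6021^3·0.7984^1 = +0.426843
  k=2: (−1)^1·4.8990/(2)·0.6021^1·0.7984^3 = -0.750676
d^2_{-1,0}(1.8494) = +0.426843 -0.750676 = -0.323834
|D^2_{-1,0}|² = |d^2_{-1,0}(β)|² = (-0.323834)² = 0.104868 (the z-rotation phases have unit modulus)

P=0.1049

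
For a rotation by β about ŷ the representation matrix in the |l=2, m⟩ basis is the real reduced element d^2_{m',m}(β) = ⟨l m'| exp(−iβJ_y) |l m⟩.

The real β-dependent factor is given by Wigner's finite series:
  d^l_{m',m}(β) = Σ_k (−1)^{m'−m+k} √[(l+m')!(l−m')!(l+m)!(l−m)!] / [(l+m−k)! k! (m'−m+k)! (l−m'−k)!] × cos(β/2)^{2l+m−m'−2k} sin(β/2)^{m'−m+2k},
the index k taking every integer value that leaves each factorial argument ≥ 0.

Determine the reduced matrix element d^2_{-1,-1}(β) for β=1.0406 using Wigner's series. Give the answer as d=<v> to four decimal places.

d^2_{-1,-1}(β=1.0406) via Wigner's sum:
With c≡cos(β/2)=0.867670 and s≡sin(β/2)=0.497140, N=[1·6·1·6]^{1/2}=6.000000
Admissible k: 0..1 (factorial args all ≥0)
  k=0: (−1)^0·6.0000/(6)·0.8677^4·0.4971^0 = +0.566785
  k=1: (−1)^1·6.0000/(2)·0.8677^2·0.4971^2 = -0.558199
d^2_{-1,-1}(1.0406) = +0.566785 -0.558199 = +0.008587

d=0.0086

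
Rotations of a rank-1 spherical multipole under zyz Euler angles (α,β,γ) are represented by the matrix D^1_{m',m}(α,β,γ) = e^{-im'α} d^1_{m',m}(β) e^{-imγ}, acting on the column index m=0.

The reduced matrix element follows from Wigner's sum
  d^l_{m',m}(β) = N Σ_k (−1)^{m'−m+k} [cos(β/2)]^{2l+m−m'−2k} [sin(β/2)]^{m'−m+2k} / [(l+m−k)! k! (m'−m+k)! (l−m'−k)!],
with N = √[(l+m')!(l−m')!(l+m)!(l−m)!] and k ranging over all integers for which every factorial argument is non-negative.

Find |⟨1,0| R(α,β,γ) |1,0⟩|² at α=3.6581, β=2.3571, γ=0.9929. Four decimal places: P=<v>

D^1_{0,0}(3.6581,2.3571,0.9929) = e^{-i·0·3.6581}·d^1_{0,0}(2.3571)·e^{-i·0·0.9929}. Compute d first:
Half-angle: c=0.382265, s=0.924053. N=√(1·1·1·1)=1.000000
The bounds max(0,m−m')=0 and min(l+m,l−m')=1 give 2 terms
  k=0: (−1)^0·1.0000/(1)·0.3823^2·0.9241^0 = +0.146127
  k=1: (−1)^1·1.0000/(1)·0.3823^0·0.9241^2 = -0.853873
d^1_{0,0}(2.3571) = +0.146127 -0.853873 = -0.707747
|D^1_{0,0}|² = |d^1_{0,0}(β)|² = (-0.707747)² = 0.500906 (the z-rotation phases have unit modulus)

P=0.5009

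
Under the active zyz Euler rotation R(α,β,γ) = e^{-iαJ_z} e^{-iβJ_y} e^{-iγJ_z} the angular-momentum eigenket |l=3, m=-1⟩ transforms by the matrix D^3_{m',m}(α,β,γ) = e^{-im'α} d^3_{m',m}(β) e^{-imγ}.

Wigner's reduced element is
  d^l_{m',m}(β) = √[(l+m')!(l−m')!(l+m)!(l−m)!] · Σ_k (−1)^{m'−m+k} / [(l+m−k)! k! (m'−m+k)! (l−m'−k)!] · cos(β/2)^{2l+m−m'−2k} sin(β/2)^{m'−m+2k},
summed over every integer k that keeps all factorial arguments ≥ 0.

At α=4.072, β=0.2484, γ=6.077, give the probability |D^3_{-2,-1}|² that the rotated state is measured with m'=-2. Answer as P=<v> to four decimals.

D^3_{-2,-1}(4.072,0.2484,6.077) = e^{-i·-2·4.072}·d^3_{-2,-1}(0.2484)·e^{-i·-1·6.077}. Compute d first:
With c≡cos(β/2)=0.992297 and s≡sin(β/2)=0.123881, N=[1·120·2·24]^{1/2}=75.894664
k: max(0,(-1)−(-2))=1 … min(3+(-1),3−(-2))=2
  k=1: (−1)^0·75.8947/(24)·0.9923^5·0.1239^1 = +0.376889
  k=2: (−1)^1·75.8947/(12)·0.9923^3·0.1239^3 = -0.011748
d^3_{-2,-1}(0.2484) = +0.376889 -0.011748 = +0.365141
|D^3_{-2,-1}|² = |d^3_{-2,-1}(β)|² = (+0.365141)² = 0.133328 (the z-rotation phases have unit modulus)

P=0.1333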